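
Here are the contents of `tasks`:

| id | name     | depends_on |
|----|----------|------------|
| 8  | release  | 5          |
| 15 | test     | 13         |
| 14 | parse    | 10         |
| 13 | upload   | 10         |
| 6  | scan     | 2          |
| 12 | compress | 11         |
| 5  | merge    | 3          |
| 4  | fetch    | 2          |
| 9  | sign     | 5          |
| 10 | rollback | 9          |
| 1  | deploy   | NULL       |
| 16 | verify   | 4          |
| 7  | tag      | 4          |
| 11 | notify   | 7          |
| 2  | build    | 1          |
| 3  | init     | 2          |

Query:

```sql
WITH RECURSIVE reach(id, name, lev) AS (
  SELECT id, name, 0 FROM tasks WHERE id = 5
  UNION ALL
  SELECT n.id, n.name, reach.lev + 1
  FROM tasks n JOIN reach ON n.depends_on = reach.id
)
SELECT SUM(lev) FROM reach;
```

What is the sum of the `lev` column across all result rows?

Base: id=5 (merge) at lev 0.
Iteration 1: rows with depends_on in {5} -> release (id 8, lev 1), sign (id 9, lev 1).
Iteration 2: rows with depends_on in {8,9} -> rollback (id 10, lev 2).
Iteration 3: rows with depends_on in {10} -> upload (id 13, lev 3), parse (id 14, lev 3).
Iteration 4: rows with depends_on in {13,14} -> test (id 15, lev 4).
Iteration 5: no rows with depends_on in {15}; recursion stops.
SUM(lev) = 0 + 1 + 1 + 2 + 3 + 3 + 4 = 14.

14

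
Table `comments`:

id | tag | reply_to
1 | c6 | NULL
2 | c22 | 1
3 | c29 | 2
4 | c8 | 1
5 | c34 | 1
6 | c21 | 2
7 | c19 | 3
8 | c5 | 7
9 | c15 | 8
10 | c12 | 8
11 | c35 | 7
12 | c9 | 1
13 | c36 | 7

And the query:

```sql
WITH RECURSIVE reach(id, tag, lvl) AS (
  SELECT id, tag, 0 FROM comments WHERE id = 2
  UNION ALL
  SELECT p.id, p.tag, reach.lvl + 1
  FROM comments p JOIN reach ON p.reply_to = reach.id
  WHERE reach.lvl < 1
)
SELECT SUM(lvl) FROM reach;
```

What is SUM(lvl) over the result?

Base: id=2 (c22) at lvl 0.
Iteration 1: rows with reply_to in {2} -> c29 (id 3, lvl 1), c21 (id 6, lvl 1).
Iteration 2: lvl < 1 fails for all current rows; recursion stops.
SUM(lvl) = 0 + 1 + 1 = 2.

2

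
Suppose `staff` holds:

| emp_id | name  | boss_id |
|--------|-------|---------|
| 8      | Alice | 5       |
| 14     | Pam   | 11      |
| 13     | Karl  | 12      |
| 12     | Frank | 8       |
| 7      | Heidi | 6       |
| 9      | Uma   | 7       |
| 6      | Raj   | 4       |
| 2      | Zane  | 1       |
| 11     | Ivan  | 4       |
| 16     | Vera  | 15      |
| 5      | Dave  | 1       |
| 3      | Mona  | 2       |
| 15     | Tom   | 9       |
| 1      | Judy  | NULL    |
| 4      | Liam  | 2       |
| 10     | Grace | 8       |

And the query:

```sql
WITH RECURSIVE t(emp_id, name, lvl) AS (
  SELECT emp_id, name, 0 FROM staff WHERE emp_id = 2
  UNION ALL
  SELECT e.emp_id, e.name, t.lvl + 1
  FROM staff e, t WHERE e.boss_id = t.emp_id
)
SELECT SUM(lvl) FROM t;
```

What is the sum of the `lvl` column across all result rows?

Base: emp_id=2 (Zane) at lvl 0.
Iteration 1: rows with boss_id in {2} -> Mona (id 3, lvl 1), Liam (id 4, lvl 1).
Iteration 2: rows with boss_id in {3,4} -> Raj (id 6, lvl 2), Ivan (id 11, lvl 2).
Iteration 3: rows with boss_id in {6,11} -> Heidi (id 7, lvl 3), Pam (id 14, lvl 3).
Iteration 4: rows with boss_id in {7,14} -> Uma (id 9, lvl 4).
Iteration 5: rows with boss_id in {9} -> Tom (id 15, lvl 5).
Iteration 6: rows with boss_id in {15} -> Vera (id 16, lvl 6).
Iteration 7: no rows with boss_id in {16}; recursion stops.
SUM(lvl) = 0 + 1 + 1 + 2 + 2 + 3 + 3 + 4 + 5 + 6 = 27.

27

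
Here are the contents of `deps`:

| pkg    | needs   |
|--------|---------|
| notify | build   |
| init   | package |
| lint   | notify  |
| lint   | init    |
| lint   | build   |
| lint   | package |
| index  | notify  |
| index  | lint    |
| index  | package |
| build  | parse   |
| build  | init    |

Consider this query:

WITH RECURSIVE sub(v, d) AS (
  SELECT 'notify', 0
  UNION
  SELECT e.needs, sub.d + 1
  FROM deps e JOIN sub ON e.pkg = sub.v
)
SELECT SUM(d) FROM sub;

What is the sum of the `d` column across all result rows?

8

Base: (notify, d=0).
Iteration 1: edges from {notify} -> (build, d=1).
Iteration 2: edges from {build} -> (init, d=2), (parse, d=2).
Iteration 3: edges from {init,parse} -> (package, d=3).
Iteration 4: no outgoing edges from {package}; recursion stops.
SUM(d) = 0 + 1 + 2 + 2 + 3 = 8.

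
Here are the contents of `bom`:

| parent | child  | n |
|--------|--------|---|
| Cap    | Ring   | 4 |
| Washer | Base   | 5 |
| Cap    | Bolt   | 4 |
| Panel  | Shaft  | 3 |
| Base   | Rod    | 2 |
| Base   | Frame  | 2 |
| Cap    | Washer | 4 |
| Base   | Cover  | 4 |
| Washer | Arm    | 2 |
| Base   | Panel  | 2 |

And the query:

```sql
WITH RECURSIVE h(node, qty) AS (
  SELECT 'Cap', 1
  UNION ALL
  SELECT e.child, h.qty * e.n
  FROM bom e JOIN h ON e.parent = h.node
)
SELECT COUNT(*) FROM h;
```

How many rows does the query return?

11

Base: (Cap, qty=1).
Iteration 1: components of {Cap} -> Bolt = 1*4 = 4, Ring = 1*4 = 4, Washer = 1*4 = 4.
Iteration 2: components of {Bolt,Ring,Washer} -> Arm = 4*2 = 8, Base = 4*5 = 20.
Iteration 3: components of {Arm,Base} -> Cover = 20*4 = 80, Frame = 20*2 = 40, Panel = 20*2 = 40, Rod = 20*2 = 40.
Iteration 4: components of {Cover,Frame,Panel,Rod} -> Shaft = 40*3 = 120.
Iteration 5: no further components; recursion stops.
Total rows emitted: 11.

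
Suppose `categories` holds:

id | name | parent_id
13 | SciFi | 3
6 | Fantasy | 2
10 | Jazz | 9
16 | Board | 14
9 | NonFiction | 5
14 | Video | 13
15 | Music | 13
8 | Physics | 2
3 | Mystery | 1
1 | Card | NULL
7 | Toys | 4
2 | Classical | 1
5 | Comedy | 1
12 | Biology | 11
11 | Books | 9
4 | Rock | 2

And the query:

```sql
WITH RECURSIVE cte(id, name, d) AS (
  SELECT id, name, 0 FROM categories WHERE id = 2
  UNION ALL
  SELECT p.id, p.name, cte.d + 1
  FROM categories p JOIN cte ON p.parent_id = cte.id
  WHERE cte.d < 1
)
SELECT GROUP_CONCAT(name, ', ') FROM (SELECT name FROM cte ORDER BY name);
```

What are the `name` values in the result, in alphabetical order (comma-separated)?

Classical, Fantasy, Physics, Rock

Base: id=2 (Classical) at d 0.
Iteration 1: rows with parent_id in {2} -> Rock (id 4, d 1), Fantasy (id 6, d 1), Physics (id 8, d 1).
Iteration 2: d < 1 fails for all current rows; recursion stops.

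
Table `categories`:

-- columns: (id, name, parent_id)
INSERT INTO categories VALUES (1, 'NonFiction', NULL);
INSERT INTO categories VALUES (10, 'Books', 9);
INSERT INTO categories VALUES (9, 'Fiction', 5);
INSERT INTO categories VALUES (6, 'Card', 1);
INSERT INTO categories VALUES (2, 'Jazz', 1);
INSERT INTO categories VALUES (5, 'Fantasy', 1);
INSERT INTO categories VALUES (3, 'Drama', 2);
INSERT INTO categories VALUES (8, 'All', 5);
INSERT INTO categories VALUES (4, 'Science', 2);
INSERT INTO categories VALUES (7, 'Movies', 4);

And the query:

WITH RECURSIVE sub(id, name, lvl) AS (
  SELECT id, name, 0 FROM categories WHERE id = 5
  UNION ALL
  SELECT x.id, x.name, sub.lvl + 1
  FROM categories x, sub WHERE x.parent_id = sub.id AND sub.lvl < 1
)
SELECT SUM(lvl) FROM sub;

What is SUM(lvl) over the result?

Base: id=5 (Fantasy) at lvl 0.
Iteration 1: rows with parent_id in {5} -> All (id 8, lvl 1), Fiction (id 9, lvl 1).
Iteration 2: lvl < 1 fails for all current rows; recursion stops.
SUM(lvl) = 0 + 1 + 1 = 2.

2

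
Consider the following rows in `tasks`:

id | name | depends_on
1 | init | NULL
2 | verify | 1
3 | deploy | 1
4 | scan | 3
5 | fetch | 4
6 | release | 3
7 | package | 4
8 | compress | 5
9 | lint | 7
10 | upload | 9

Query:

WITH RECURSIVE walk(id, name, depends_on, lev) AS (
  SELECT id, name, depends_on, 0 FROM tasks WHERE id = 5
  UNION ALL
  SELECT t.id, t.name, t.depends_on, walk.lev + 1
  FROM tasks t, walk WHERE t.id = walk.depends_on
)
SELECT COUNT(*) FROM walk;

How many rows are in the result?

Base: id=5 (fetch), depends_on=4, lev 0.
Iteration 1: join on id=4 -> scan (id 4, depends_on=3, lev 1).
Iteration 2: join on id=3 -> deploy (id 3, depends_on=1, lev 2).
Iteration 3: join on id=1 -> init (id 1, depends_on=NULL, lev 3).
Iteration 4: depends_on is NULL; no match; recursion stops.
Total rows emitted: 4.

4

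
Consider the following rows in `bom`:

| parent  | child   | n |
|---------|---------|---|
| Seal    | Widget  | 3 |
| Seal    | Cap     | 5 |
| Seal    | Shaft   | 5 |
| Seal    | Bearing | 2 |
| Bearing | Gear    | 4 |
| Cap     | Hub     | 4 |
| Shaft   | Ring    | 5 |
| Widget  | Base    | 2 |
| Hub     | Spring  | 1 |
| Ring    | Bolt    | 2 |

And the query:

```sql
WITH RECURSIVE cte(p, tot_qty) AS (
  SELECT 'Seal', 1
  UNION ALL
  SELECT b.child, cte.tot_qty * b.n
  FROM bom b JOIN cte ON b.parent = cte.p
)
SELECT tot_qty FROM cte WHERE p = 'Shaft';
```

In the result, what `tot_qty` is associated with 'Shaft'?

5

Base: (Seal, tot_qty=1).
Iteration 1: components of {Seal} -> Bearing = 1*2 = 2, Cap = 1*5 = 5, Shaft = 1*5 = 5, Widget = 1*3 = 3.
Iteration 2: components of {Bearing,Cap,Shaft,Widget} -> Base = 3*2 = 6, Gear = 2*4 = 8, Hub = 5*4 = 20, Ring = 5*5 = 25.
Iteration 3: components of {Base,Gear,Hub,Ring} -> Bolt = 25*2 = 50, Spring = 20*1 = 20.
Iteration 4: no further components; recursion stops.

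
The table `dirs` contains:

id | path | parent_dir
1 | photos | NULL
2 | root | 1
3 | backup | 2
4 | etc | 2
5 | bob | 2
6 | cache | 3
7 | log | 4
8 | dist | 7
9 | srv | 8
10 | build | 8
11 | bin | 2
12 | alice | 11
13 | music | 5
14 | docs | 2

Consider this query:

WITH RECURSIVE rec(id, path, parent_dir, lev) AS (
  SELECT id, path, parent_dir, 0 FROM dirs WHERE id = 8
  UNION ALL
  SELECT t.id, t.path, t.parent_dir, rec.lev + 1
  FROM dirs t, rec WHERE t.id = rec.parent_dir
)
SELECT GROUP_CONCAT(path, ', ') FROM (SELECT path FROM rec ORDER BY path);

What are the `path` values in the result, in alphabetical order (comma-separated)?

dist, etc, log, photos, root

Base: id=8 (dist), parent_dir=7, lev 0.
Iteration 1: join on id=7 -> log (id 7, parent_dir=4, lev 1).
Iteration 2: join on id=4 -> etc (id 4, parent_dir=2, lev 2).
Iteration 3: join on id=2 -> root (id 2, parent_dir=1, lev 3).
Iteration 4: join on id=1 -> photos (id 1, parent_dir=NULL, lev 4).
Iteration 5: parent_dir is NULL; no match; recursion stops.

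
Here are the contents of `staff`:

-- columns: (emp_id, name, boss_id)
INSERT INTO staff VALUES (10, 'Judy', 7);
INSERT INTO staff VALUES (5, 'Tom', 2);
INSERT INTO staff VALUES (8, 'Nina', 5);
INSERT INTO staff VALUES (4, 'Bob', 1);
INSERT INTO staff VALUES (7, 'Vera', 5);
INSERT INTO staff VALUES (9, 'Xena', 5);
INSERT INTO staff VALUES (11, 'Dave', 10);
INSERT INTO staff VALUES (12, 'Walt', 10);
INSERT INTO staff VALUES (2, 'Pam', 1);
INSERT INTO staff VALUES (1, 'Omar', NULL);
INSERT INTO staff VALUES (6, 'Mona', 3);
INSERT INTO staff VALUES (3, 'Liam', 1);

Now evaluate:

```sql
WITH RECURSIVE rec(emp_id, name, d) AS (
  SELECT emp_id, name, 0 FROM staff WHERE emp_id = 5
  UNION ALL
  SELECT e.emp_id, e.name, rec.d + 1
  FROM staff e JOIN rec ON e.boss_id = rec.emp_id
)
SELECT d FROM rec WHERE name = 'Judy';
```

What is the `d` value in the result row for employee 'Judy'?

2

Base: emp_id=5 (Tom) at d 0.
Iteration 1: rows with boss_id in {5} -> Vera (id 7, d 1), Nina (id 8, d 1), Xena (id 9, d 1).
Iteration 2: rows with boss_id in {7,8,9} -> Judy (id 10, d 2).
Iteration 3: rows with boss_id in {10} -> Dave (id 11, d 3), Walt (id 12, d 3).
Iteration 4: no rows with boss_id in {11,12}; recursion stops.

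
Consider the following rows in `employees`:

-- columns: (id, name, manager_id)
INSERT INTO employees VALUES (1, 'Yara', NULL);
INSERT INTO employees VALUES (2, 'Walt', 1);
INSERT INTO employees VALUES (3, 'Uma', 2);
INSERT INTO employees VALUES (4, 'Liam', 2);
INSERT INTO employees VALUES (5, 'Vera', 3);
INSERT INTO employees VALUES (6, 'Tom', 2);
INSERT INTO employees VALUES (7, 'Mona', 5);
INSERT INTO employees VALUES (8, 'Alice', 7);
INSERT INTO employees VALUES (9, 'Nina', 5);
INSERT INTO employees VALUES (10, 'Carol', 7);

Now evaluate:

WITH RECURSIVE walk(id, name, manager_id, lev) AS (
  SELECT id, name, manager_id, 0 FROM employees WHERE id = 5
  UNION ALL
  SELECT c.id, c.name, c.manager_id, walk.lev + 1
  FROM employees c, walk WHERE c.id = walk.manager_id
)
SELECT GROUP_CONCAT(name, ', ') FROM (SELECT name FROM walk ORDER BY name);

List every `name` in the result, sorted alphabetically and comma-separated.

Base: id=5 (Vera), manager_id=3, lev 0.
Iteration 1: join on id=3 -> Uma (id 3, manager_id=2, lev 1).
Iteration 2: join on id=2 -> Walt (id 2, manager_id=1, lev 2).
Iteration 3: join on id=1 -> Yara (id 1, manager_id=NULL, lev 3).
Iteration 4: manager_id is NULL; no match; recursion stops.

Uma, Vera, Walt, Yara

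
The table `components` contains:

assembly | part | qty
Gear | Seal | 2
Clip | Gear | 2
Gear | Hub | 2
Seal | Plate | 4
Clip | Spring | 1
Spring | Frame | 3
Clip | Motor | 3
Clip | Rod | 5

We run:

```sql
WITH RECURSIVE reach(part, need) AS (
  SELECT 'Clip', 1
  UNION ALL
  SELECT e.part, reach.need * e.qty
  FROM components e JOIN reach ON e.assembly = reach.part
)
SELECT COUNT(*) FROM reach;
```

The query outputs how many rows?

9

Base: (Clip, need=1).
Iteration 1: components of {Clip} -> Gear = 1*2 = 2, Motor = 1*3 = 3, Rod = 1*5 = 5, Spring = 1*1 = 1.
Iteration 2: components of {Gear,Motor,Rod,Spring} -> Frame = 1*3 = 3, Hub = 2*2 = 4, Seal = 2*2 = 4.
Iteration 3: components of {Frame,Hub,Seal} -> Plate = 4*4 = 16.
Iteration 4: no further components; recursion stops.
Total rows emitted: 9.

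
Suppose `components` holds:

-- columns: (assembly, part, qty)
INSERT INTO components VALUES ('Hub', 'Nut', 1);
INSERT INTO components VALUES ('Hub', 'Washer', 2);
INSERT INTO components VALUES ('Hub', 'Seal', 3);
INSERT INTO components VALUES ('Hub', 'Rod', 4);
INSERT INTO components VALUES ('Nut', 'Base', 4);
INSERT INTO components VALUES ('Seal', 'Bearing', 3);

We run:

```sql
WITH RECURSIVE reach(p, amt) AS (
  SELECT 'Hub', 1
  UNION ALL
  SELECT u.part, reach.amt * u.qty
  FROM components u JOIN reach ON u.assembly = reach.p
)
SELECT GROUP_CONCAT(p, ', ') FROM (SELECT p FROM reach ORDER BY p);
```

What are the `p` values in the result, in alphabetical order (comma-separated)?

Base, Bearing, Hub, Nut, Rod, Seal, Washer

Base: (Hub, amt=1).
Iteration 1: components of {Hub} -> Nut = 1*1 = 1, Rod = 1*4 = 4, Seal = 1*3 = 3, Washer = 1*2 = 2.
Iteration 2: components of {Nut,Rod,Seal,Washer} -> Base = 1*4 = 4, Bearing = 3*3 = 9.
Iteration 3: no further components; recursion stops.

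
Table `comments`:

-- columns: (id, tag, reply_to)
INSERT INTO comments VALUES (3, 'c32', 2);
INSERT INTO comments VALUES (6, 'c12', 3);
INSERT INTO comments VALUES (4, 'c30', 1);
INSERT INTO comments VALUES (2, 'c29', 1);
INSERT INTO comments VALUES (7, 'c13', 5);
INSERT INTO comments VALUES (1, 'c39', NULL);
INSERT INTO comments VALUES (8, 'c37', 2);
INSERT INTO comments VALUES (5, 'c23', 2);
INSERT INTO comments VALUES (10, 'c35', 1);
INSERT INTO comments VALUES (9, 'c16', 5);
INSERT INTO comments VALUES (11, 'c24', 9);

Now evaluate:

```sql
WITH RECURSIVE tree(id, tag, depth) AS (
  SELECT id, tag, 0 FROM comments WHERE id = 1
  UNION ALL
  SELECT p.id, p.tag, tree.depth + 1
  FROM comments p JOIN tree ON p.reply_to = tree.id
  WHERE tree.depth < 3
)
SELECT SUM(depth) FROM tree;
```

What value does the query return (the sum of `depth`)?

Base: id=1 (c39) at depth 0.
Iteration 1: rows with reply_to in {1} -> c29 (id 2, depth 1), c30 (id 4, depth 1), c35 (id 10, depth 1).
Iteration 2: rows with reply_to in {2,4,10} -> c32 (id 3, depth 2), c23 (id 5, depth 2), c37 (id 8, depth 2).
Iteration 3: rows with reply_to in {3,5,8} -> c12 (id 6, depth 3), c13 (id 7, depth 3), c16 (id 9, depth 3).
Iteration 4: depth < 3 fails for all current rows; recursion stops.
SUM(depth) = 0 + 1 + 1 + 1 + 2 + 2 + 2 + 3 + 3 + 3 = 18.

18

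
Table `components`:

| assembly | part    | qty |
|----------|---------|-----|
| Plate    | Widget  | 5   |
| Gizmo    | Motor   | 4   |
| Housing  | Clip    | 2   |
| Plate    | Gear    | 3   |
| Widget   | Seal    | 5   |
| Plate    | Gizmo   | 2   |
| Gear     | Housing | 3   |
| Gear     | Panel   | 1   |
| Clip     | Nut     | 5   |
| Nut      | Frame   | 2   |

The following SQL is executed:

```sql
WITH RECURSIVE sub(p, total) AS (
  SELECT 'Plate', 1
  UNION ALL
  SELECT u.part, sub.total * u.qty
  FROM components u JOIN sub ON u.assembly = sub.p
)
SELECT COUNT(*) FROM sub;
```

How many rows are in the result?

Base: (Plate, total=1).
Iteration 1: components of {Plate} -> Gear = 1*3 = 3, Gizmo = 1*2 = 2, Widget = 1*5 = 5.
Iteration 2: components of {Gear,Gizmo,Widget} -> Housing = 3*3 = 9, Motor = 2*4 = 8, Panel = 3*1 = 3, Seal = 5*5 = 25.
Iteration 3: components of {Housing,Motor,Panel,Seal} -> Clip = 9*2 = 18.
Iteration 4: components of {Clip} -> Nut = 18*5 = 90.
Iteration 5: components of {Nut} -> Frame = 90*2 = 180.
Iteration 6: no further components; recursion stops.
Total rows emitted: 11.

11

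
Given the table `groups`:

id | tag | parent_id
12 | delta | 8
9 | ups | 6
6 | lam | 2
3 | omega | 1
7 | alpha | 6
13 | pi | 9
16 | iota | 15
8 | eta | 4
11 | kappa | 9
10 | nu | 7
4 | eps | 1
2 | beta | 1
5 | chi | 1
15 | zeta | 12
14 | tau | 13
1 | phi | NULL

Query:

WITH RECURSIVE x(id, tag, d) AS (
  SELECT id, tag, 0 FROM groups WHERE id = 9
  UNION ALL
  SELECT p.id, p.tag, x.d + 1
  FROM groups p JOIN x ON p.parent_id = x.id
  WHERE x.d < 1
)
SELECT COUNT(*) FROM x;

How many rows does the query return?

3

Base: id=9 (ups) at d 0.
Iteration 1: rows with parent_id in {9} -> kappa (id 11, d 1), pi (id 13, d 1).
Iteration 2: d < 1 fails for all current rows; recursion stops.
Total rows emitted: 3.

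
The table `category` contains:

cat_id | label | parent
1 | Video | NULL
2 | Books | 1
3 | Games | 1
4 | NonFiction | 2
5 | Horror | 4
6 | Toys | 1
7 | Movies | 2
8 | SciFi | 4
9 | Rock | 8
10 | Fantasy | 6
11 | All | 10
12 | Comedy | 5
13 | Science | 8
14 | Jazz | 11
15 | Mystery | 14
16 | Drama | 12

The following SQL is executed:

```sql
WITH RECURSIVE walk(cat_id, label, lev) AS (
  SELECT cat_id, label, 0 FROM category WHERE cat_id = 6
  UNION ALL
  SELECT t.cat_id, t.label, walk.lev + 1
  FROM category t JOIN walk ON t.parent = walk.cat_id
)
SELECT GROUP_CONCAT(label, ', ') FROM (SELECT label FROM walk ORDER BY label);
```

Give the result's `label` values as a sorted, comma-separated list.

Base: cat_id=6 (Toys) at lev 0.
Iteration 1: rows with parent in {6} -> Fantasy (id 10, lev 1).
Iteration 2: rows with parent in {10} -> All (id 11, lev 2).
Iteration 3: rows with parent in {11} -> Jazz (id 14, lev 3).
Iteration 4: rows with parent in {14} -> Mystery (id 15, lev 4).
Iteration 5: no rows with parent in {15}; recursion stops.

All, Fantasy, Jazz, Mystery, Toys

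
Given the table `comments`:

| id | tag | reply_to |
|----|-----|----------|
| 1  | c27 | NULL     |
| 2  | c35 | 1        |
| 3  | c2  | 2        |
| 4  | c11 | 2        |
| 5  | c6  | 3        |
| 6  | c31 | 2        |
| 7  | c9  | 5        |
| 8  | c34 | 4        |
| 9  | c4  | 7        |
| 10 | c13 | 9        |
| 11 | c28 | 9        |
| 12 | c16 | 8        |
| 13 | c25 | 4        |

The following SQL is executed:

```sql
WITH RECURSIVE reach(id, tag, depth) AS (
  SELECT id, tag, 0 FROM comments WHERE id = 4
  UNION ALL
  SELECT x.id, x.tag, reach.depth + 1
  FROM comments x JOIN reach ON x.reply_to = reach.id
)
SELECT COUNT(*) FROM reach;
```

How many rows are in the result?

4

Base: id=4 (c11) at depth 0.
Iteration 1: rows with reply_to in {4} -> c34 (id 8, depth 1), c25 (id 13, depth 1).
Iteration 2: rows with reply_to in {8,13} -> c16 (id 12, depth 2).
Iteration 3: no rows with reply_to in {12}; recursion stops.
Total rows emitted: 4.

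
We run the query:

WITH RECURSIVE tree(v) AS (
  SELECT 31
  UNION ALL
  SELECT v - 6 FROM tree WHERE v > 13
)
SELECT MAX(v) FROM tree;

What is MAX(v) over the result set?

Base: v=31.
Iteration 1: 31 > 13 holds -> v = 31 - 6 = 25.
Iteration 2: 25 > 13 holds -> v = 25 - 6 = 19.
Iteration 3: 19 > 13 holds -> v = 19 - 6 = 13.
Iteration 4: 13 > 13 fails; recursion stops.
v values: 31, 25, 19, 13; the maximum is 31.

31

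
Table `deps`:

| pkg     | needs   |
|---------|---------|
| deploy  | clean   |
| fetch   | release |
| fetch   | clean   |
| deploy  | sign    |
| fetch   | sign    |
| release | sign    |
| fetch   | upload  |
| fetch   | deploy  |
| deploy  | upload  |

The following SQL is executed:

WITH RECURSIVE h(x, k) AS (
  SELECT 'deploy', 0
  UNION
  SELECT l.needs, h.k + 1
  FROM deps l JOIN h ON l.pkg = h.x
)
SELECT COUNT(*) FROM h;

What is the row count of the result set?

4

Base: (deploy, k=0).
Iteration 1: edges from {deploy} -> (clean, k=1), (sign, k=1), (upload, k=1).
Iteration 2: no outgoing edges from {clean,sign,upload}; recursion stops.
Total rows emitted: 4.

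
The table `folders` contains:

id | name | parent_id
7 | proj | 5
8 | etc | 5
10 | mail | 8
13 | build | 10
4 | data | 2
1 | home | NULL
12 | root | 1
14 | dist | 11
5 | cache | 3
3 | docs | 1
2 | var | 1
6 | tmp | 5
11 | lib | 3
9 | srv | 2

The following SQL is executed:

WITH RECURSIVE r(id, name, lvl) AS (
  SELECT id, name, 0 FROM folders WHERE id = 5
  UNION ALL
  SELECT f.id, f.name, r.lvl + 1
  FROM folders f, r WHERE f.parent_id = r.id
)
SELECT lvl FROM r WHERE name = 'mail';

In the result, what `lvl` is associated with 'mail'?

Base: id=5 (cache) at lvl 0.
Iteration 1: rows with parent_id in {5} -> tmp (id 6, lvl 1), proj (id 7, lvl 1), etc (id 8, lvl 1).
Iteration 2: rows with parent_id in {6,7,8} -> mail (id 10, lvl 2).
Iteration 3: rows with parent_id in {10} -> build (id 13, lvl 3).
Iteration 4: no rows with parent_id in {13}; recursion stops.

2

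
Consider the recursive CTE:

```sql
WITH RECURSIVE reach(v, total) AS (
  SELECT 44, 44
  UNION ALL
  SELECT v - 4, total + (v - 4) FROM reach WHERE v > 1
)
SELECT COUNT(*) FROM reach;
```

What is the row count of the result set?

Base: v=44, total=44.
Iteration 1: 44 > 1 holds -> v = 44 - 4 = 40, total = 44 + 40 = 84.
Iteration 2: 40 > 1 holds -> v = 40 - 4 = 36, total = 84 + 36 = 120.
Iteration 3: 36 > 1 holds -> v = 36 - 4 = 32, total = 120 + 32 = 152.
Iteration 4: 32 > 1 holds -> v = 32 - 4 = 28, total = 152 + 28 = 180.
Iteration 5: 28 > 1 holds -> v = 28 - 4 = 24, total = 180 + 24 = 204.
Iteration 6: 24 > 1 holds -> v = 24 - 4 = 20, total = 204 + 20 = 224.
Iteration 7: 20 > 1 holds -> v = 20 - 4 = 16, total = 224 + 16 = 240.
Iteration 8: 16 > 1 holds -> v = 16 - 4 = 12, total = 240 + 12 = 252.
Iteration 9: 12 > 1 holds -> v = 12 - 4 = 8, total = 252 + 8 = 260.
Iteration 10: 8 > 1 holds -> v = 8 - 4 = 4, total = 260 + 4 = 264.
Iteration 11: 4 > 1 holds -> v = 4 - 4 = 0, total = 264 + 0 = 264.
Iteration 12: 0 > 1 fails; recursion stops.
Total rows emitted: 12.

12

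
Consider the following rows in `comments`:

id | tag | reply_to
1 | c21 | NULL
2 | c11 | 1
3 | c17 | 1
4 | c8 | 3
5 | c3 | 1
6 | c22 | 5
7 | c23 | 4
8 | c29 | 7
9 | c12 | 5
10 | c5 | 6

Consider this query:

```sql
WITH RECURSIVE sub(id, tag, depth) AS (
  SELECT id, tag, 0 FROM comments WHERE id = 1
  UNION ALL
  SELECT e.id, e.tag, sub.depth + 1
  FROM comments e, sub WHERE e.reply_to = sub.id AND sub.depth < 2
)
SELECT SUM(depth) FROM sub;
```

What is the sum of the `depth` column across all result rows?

9

Base: id=1 (c21) at depth 0.
Iteration 1: rows with reply_to in {1} -> c11 (id 2, depth 1), c17 (id 3, depth 1), c3 (id 5, depth 1).
Iteration 2: rows with reply_to in {2,3,5} -> c8 (id 4, depth 2), c22 (id 6, depth 2), c12 (id 9, depth 2).
Iteration 3: depth < 2 fails for all current rows; recursion stops.
SUM(depth) = 0 + 1 + 1 + 1 + 2 + 2 + 2 = 9.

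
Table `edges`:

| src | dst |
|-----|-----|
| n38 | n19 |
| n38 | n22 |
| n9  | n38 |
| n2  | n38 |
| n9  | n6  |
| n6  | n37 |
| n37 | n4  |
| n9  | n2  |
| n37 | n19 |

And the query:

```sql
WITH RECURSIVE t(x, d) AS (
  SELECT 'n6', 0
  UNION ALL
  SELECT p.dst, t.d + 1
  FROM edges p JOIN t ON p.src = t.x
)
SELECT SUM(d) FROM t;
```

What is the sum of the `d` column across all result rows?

Base: (n6, d=0).
Iteration 1: edges from {n6} -> (n37, d=1).
Iteration 2: edges from {n37} -> (n19, d=2), (n4, d=2).
Iteration 3: no outgoing edges from {n19,n4}; recursion stops.
SUM(d) = 0 + 1 + 2 + 2 = 5.

5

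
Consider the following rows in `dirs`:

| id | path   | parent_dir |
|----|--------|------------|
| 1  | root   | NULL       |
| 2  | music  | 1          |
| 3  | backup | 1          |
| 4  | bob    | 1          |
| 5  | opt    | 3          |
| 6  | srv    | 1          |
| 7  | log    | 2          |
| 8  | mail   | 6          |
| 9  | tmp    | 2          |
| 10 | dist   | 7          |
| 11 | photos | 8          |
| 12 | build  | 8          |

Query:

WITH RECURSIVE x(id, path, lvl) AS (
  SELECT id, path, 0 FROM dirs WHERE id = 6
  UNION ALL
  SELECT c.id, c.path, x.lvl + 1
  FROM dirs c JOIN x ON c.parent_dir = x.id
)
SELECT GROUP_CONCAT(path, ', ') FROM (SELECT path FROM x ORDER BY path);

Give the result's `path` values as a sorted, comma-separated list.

Base: id=6 (srv) at lvl 0.
Iteration 1: rows with parent_dir in {6} -> mail (id 8, lvl 1).
Iteration 2: rows with parent_dir in {8} -> photos (id 11, lvl 2), build (id 12, lvl 2).
Iteration 3: no rows with parent_dir in {11,12}; recursion stops.

build, mail, photos, srv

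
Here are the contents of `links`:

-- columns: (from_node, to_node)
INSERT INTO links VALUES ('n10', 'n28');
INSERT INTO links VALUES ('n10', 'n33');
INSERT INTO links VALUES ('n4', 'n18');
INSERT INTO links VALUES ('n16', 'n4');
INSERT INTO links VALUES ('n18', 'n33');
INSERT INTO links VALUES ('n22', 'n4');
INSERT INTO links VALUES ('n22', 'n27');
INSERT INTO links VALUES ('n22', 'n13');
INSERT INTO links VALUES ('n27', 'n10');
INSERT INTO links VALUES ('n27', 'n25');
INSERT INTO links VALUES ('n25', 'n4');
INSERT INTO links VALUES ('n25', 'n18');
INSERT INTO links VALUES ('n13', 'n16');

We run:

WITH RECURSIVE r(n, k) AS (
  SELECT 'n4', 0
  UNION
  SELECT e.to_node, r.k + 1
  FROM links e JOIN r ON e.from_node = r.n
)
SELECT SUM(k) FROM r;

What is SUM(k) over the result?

3

Base: (n4, k=0).
Iteration 1: edges from {n4} -> (n18, k=1).
Iteration 2: edges from {n18} -> (n33, k=2).
Iteration 3: no outgoing edges from {n33}; recursion stops.
SUM(k) = 0 + 1 + 2 = 3.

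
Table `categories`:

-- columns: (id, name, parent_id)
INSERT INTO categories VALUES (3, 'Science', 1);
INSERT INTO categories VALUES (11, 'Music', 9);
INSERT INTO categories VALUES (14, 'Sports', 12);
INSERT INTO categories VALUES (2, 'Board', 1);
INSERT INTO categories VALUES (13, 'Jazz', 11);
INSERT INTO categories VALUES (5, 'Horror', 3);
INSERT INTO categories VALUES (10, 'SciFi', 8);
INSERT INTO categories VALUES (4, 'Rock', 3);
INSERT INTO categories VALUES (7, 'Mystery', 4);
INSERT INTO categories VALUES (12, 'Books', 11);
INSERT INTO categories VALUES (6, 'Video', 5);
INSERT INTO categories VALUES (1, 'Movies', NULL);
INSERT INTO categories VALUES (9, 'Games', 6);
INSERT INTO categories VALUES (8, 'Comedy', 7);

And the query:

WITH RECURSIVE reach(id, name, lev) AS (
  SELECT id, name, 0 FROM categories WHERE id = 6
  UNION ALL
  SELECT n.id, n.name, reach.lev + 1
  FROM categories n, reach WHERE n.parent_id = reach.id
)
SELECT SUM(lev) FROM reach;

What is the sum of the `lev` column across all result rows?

13

Base: id=6 (Video) at lev 0.
Iteration 1: rows with parent_id in {6} -> Games (id 9, lev 1).
Iteration 2: rows with parent_id in {9} -> Music (id 11, lev 2).
Iteration 3: rows with parent_id in {11} -> Books (id 12, lev 3), Jazz (id 13, lev 3).
Iteration 4: rows with parent_id in {12,13} -> Sports (id 14, lev 4).
Iteration 5: no rows with parent_id in {14}; recursion stops.
SUM(lev) = 0 + 1 + 2 + 3 + 3 + 4 = 13.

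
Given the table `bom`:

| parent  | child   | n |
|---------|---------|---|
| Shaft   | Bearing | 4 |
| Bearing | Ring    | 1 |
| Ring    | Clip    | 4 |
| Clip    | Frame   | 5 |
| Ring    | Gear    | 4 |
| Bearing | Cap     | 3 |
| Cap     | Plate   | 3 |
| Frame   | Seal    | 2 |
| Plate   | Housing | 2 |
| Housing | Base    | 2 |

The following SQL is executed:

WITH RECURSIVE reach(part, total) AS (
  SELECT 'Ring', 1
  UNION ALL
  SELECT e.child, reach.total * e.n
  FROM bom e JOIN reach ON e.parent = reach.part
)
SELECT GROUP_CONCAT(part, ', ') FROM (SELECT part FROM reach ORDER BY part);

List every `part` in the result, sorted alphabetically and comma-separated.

Base: (Ring, total=1).
Iteration 1: components of {Ring} -> Clip = 1*4 = 4, Gear = 1*4 = 4.
Iteration 2: components of {Clip,Gear} -> Frame = 4*5 = 20.
Iteration 3: components of {Frame} -> Seal = 20*2 = 40.
Iteration 4: no further components; recursion stops.

Clip, Frame, Gear, Ring, Seal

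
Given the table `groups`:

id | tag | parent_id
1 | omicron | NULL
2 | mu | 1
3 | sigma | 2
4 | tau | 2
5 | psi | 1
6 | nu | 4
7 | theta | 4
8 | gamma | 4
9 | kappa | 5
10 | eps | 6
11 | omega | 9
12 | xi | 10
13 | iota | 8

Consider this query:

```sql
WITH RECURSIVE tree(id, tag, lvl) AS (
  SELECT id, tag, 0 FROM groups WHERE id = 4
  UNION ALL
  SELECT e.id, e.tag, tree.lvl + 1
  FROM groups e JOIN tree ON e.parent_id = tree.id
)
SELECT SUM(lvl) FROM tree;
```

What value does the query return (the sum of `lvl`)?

10

Base: id=4 (tau) at lvl 0.
Iteration 1: rows with parent_id in {4} -> nu (id 6, lvl 1), theta (id 7, lvl 1), gamma (id 8, lvl 1).
Iteration 2: rows with parent_id in {6,7,8} -> eps (id 10, lvl 2), iota (id 13, lvl 2).
Iteration 3: rows with parent_id in {10,13} -> xi (id 12, lvl 3).
Iteration 4: no rows with parent_id in {12}; recursion stops.
SUM(lvl) = 0 + 1 + 1 + 1 + 2 + 2 + 3 = 10.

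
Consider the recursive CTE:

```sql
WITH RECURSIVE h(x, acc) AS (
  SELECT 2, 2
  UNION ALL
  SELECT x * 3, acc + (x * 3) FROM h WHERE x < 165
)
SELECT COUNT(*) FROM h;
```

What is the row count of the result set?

6

Base: x=2, acc=2.
Iteration 1: 2 < 165 holds -> x = 2 * 3 = 6, acc = 2 + 6 = 8.
Iteration 2: 6 < 165 holds -> x = 6 * 3 = 18, acc = 8 + 18 = 26.
Iteration 3: 18 < 165 holds -> x = 18 * 3 = 54, acc = 26 + 54 = 80.
Iteration 4: 54 < 165 holds -> x = 54 * 3 = 162, acc = 80 + 162 = 242.
Iteration 5: 162 < 165 holds -> x = 162 * 3 = 486, acc = 242 + 486 = 728.
Iteration 6: 486 < 165 fails; recursion stops.
Total rows emitted: 6.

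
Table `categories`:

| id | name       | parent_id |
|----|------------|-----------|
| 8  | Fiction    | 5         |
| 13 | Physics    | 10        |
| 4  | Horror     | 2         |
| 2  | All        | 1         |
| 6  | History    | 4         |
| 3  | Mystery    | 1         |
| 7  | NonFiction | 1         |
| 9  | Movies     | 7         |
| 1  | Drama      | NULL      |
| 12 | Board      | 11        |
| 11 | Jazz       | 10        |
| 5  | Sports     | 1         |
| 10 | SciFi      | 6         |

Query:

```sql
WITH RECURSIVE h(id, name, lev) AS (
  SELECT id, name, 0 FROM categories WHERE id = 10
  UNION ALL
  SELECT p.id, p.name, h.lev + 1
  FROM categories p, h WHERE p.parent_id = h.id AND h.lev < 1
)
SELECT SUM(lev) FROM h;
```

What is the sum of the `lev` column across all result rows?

Base: id=10 (SciFi) at lev 0.
Iteration 1: rows with parent_id in {10} -> Jazz (id 11, lev 1), Physics (id 13, lev 1).
Iteration 2: lev < 1 fails for all current rows; recursion stops.
SUM(lev) = 0 + 1 + 1 = 2.

2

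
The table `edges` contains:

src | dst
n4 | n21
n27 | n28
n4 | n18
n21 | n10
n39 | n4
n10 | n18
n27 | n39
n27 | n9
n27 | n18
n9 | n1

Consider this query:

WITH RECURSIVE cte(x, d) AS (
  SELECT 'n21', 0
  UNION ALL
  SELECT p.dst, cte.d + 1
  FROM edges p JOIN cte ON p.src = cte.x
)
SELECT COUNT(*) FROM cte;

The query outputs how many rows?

Base: (n21, d=0).
Iteration 1: edges from {n21} -> (n10, d=1).
Iteration 2: edges from {n10} -> (n18, d=2).
Iteration 3: no outgoing edges from {n18}; recursion stops.
Total rows emitted: 3.

3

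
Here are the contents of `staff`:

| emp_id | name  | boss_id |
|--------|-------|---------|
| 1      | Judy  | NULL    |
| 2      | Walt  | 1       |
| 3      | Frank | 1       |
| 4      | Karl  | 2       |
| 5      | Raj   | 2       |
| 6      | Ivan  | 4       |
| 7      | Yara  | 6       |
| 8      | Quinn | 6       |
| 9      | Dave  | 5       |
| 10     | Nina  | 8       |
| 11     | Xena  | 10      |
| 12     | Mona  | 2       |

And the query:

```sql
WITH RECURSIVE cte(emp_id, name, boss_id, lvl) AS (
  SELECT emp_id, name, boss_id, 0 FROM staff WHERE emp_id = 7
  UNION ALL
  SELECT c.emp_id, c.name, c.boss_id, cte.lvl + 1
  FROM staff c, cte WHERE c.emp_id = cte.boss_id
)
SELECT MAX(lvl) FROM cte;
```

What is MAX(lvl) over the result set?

4

Base: emp_id=7 (Yara), boss_id=6, lvl 0.
Iteration 1: join on emp_id=6 -> Ivan (id 6, boss_id=4, lvl 1).
Iteration 2: join on emp_id=4 -> Karl (id 4, boss_id=2, lvl 2).
Iteration 3: join on emp_id=2 -> Walt (id 2, boss_id=1, lvl 3).
Iteration 4: join on emp_id=1 -> Judy (id 1, boss_id=NULL, lvl 4).
Iteration 5: boss_id is NULL; no match; recursion stops.
lvl values: 0, 1, 2, 3, 4; the maximum is 4.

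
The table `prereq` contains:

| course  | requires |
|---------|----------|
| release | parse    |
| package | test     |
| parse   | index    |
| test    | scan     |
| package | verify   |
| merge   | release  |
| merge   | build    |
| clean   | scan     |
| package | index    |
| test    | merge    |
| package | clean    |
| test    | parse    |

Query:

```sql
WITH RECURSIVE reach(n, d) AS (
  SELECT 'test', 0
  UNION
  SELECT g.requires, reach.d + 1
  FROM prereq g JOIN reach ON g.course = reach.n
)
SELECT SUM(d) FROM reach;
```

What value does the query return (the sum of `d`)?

16

Base: (test, d=0).
Iteration 1: edges from {test} -> (merge, d=1), (parse, d=1), (scan, d=1).
Iteration 2: edges from {merge,parse,scan} -> (build, d=2), (index, d=2), (release, d=2).
Iteration 3: edges from {build,index,release} -> (parse, d=3).
Iteration 4: edges from {parse} -> (index, d=4).
Iteration 5: no outgoing edges from {index}; recursion stops.
SUM(d) = 0 + 1 + 1 + 1 + 2 + 2 + 2 + 3 + 4 = 16.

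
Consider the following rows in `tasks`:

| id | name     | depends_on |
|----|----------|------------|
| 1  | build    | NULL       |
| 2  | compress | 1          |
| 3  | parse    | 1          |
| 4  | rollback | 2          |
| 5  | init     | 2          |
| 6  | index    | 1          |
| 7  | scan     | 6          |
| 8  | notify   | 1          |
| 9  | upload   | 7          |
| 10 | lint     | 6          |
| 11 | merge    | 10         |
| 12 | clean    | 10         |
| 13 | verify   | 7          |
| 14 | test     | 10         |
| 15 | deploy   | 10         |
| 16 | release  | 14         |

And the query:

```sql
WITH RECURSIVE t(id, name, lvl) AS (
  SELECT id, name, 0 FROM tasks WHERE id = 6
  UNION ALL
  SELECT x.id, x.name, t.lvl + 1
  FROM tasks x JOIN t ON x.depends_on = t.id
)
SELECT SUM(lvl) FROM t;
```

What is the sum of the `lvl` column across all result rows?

Base: id=6 (index) at lvl 0.
Iteration 1: rows with depends_on in {6} -> scan (id 7, lvl 1), lint (id 10, lvl 1).
Iteration 2: rows with depends_on in {7,10} -> upload (id 9, lvl 2), merge (id 11, lvl 2), clean (id 12, lvl 2), verify (id 13, lvl 2), test (id 14, lvl 2), deploy (id 15, lvl 2).
Iteration 3: rows with depends_on in {9,11,12,13,14,15} -> release (id 16, lvl 3).
Iteration 4: no rows with depends_on in {16}; recursion stops.
SUM(lvl) = 0 + 1 + 1 + 2 + 2 + 2 + 2 + 2 + 2 + 3 = 17.

17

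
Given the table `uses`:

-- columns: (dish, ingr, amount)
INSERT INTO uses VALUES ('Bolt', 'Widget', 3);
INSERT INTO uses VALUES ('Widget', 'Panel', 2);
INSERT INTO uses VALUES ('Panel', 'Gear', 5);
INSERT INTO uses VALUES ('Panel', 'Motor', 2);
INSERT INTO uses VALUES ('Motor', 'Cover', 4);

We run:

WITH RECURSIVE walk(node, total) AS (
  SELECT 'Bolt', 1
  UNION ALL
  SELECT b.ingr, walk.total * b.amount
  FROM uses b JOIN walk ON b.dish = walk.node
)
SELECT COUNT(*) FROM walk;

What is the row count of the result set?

Base: (Bolt, total=1).
Iteration 1: components of {Bolt} -> Widget = 1*3 = 3.
Iteration 2: components of {Widget} -> Panel = 3*2 = 6.
Iteration 3: components of {Panel} -> Gear = 6*5 = 30, Motor = 6*2 = 12.
Iteration 4: components of {Gear,Motor} -> Cover = 12*4 = 48.
Iteration 5: no further components; recursion stops.
Total rows emitted: 6.

6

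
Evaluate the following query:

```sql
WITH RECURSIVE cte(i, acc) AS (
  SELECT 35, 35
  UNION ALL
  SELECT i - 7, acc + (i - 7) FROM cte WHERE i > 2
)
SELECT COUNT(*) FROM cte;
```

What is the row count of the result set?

Base: i=35, acc=35.
Iteration 1: 35 > 2 holds -> i = 35 - 7 = 28, acc = 35 + 28 = 63.
Iteration 2: 28 > 2 holds -> i = 28 - 7 = 21, acc = 63 + 21 = 84.
Iteration 3: 21 > 2 holds -> i = 21 - 7 = 14, acc = 84 + 14 = 98.
Iteration 4: 14 > 2 holds -> i = 14 - 7 = 7, acc = 98 + 7 = 105.
Iteration 5: 7 > 2 holds -> i = 7 - 7 = 0, acc = 105 + 0 = 105.
Iteration 6: 0 > 2 fails; recursion stops.
Total rows emitted: 6.

6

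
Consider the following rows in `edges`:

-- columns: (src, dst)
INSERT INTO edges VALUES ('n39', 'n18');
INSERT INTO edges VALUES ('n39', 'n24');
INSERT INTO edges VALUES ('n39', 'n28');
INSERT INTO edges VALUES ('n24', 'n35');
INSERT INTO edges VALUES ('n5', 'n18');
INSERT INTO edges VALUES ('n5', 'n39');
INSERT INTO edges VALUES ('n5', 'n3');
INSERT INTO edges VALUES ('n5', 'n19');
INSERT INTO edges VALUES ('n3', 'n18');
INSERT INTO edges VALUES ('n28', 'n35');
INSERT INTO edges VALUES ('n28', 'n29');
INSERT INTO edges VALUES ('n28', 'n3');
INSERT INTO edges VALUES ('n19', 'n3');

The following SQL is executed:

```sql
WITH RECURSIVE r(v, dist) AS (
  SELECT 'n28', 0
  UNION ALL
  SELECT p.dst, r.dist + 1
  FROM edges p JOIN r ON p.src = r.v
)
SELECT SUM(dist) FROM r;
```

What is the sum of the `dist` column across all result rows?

5

Base: (n28, dist=0).
Iteration 1: edges from {n28} -> (n29, dist=1), (n3, dist=1), (n35, dist=1).
Iteration 2: edges from {n29,n3,n35} -> (n18, dist=2).
Iteration 3: no outgoing edges from {n18}; recursion stops.
SUM(dist) = 0 + 1 + 1 + 1 + 2 = 5.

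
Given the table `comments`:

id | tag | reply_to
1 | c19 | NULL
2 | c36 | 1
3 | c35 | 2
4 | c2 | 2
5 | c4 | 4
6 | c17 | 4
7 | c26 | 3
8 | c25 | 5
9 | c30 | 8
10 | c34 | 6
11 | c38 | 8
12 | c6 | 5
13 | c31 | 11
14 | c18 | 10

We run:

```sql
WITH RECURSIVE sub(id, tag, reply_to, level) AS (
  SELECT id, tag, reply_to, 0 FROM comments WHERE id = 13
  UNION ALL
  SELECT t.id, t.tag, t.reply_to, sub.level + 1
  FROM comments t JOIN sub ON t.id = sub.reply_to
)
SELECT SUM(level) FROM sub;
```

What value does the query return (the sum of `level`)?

Base: id=13 (c31), reply_to=11, level 0.
Iteration 1: join on id=11 -> c38 (id 11, reply_to=8, level 1).
Iteration 2: join on id=8 -> c25 (id 8, reply_to=5, level 2).
Iteration 3: join on id=5 -> c4 (id 5, reply_to=4, level 3).
Iteration 4: join on id=4 -> c2 (id 4, reply_to=2, level 4).
Iteration 5: join on id=2 -> c36 (id 2, reply_to=1, level 5).
Iteration 6: join on id=1 -> c19 (id 1, reply_to=NULL, level 6).
Iteration 7: reply_to is NULL; no match; recursion stops.
SUM(level) = 0 + 1 + 2 + 3 + 4 + 5 + 6 = 21.

21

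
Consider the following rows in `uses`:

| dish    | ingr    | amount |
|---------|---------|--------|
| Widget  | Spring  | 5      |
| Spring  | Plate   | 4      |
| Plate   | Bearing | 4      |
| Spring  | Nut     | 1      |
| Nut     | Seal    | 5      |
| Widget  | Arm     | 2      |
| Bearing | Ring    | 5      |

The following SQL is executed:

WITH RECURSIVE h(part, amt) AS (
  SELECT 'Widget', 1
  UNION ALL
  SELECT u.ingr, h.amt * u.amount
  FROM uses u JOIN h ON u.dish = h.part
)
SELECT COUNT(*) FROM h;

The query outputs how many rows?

Base: (Widget, amt=1).
Iteration 1: components of {Widget} -> Arm = 1*2 = 2, Spring = 1*5 = 5.
Iteration 2: components of {Arm,Spring} -> Nut = 5*1 = 5, Plate = 5*4 = 20.
Iteration 3: components of {Nut,Plate} -> Bearing = 20*4 = 80, Seal = 5*5 = 25.
Iteration 4: components of {Bearing,Seal} -> Ring = 80*5 = 400.
Iteration 5: no further components; recursion stops.
Total rows emitted: 8.

8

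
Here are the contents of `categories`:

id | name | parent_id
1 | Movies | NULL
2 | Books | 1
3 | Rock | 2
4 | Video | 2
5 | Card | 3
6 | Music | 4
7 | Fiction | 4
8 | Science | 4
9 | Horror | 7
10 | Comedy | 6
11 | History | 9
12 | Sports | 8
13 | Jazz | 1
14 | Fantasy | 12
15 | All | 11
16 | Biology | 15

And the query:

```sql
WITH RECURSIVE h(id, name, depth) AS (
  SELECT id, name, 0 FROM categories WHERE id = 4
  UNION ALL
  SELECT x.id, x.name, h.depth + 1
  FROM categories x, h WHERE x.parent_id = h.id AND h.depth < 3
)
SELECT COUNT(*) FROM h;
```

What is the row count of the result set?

9

Base: id=4 (Video) at depth 0.
Iteration 1: rows with parent_id in {4} -> Music (id 6, depth 1), Fiction (id 7, depth 1), Science (id 8, depth 1).
Iteration 2: rows with parent_id in {6,7,8} -> Horror (id 9, depth 2), Comedy (id 10, depth 2), Sports (id 12, depth 2).
Iteration 3: rows with parent_id in {9,10,12} -> History (id 11, depth 3), Fantasy (id 14, depth 3).
Iteration 4: depth < 3 fails for all current rows; recursion stops.
Total rows emitted: 9.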